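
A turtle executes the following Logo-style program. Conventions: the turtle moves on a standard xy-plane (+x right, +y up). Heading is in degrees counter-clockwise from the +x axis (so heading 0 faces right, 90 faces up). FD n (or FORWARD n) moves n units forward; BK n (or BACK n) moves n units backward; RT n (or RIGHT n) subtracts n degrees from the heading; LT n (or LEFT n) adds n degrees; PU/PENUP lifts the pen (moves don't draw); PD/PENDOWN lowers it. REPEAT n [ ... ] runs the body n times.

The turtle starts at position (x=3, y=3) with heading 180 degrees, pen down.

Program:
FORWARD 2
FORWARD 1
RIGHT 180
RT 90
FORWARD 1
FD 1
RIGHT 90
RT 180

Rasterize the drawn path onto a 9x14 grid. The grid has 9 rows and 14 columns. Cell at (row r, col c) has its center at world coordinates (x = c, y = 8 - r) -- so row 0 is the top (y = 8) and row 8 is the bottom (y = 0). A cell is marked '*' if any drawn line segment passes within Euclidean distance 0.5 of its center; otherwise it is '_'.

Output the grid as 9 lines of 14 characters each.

Segment 0: (3,3) -> (1,3)
Segment 1: (1,3) -> (0,3)
Segment 2: (0,3) -> (0,2)
Segment 3: (0,2) -> (0,1)

Answer: ______________
______________
______________
______________
______________
****__________
*_____________
*_____________
______________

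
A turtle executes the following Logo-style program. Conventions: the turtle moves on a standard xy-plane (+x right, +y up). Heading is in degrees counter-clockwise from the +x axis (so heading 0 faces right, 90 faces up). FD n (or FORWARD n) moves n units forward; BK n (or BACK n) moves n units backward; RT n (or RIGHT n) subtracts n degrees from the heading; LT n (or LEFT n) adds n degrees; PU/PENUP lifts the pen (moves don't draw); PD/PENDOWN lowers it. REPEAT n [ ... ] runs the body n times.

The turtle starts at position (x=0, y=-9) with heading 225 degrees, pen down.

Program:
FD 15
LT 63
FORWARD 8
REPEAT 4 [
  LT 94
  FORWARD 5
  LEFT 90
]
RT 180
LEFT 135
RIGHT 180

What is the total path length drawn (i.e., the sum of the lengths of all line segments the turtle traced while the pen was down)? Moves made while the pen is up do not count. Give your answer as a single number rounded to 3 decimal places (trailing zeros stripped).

Executing turtle program step by step:
Start: pos=(0,-9), heading=225, pen down
FD 15: (0,-9) -> (-10.607,-19.607) [heading=225, draw]
LT 63: heading 225 -> 288
FD 8: (-10.607,-19.607) -> (-8.134,-27.215) [heading=288, draw]
REPEAT 4 [
  -- iteration 1/4 --
  LT 94: heading 288 -> 22
  FD 5: (-8.134,-27.215) -> (-3.499,-25.342) [heading=22, draw]
  LT 90: heading 22 -> 112
  -- iteration 2/4 --
  LT 94: heading 112 -> 206
  FD 5: (-3.499,-25.342) -> (-7.993,-27.534) [heading=206, draw]
  LT 90: heading 206 -> 296
  -- iteration 3/4 --
  LT 94: heading 296 -> 30
  FD 5: (-7.993,-27.534) -> (-3.662,-25.034) [heading=30, draw]
  LT 90: heading 30 -> 120
  -- iteration 4/4 --
  LT 94: heading 120 -> 214
  FD 5: (-3.662,-25.034) -> (-7.808,-27.83) [heading=214, draw]
  LT 90: heading 214 -> 304
]
RT 180: heading 304 -> 124
LT 135: heading 124 -> 259
RT 180: heading 259 -> 79
Final: pos=(-7.808,-27.83), heading=79, 6 segment(s) drawn

Segment lengths:
  seg 1: (0,-9) -> (-10.607,-19.607), length = 15
  seg 2: (-10.607,-19.607) -> (-8.134,-27.215), length = 8
  seg 3: (-8.134,-27.215) -> (-3.499,-25.342), length = 5
  seg 4: (-3.499,-25.342) -> (-7.993,-27.534), length = 5
  seg 5: (-7.993,-27.534) -> (-3.662,-25.034), length = 5
  seg 6: (-3.662,-25.034) -> (-7.808,-27.83), length = 5
Total = 43

Answer: 43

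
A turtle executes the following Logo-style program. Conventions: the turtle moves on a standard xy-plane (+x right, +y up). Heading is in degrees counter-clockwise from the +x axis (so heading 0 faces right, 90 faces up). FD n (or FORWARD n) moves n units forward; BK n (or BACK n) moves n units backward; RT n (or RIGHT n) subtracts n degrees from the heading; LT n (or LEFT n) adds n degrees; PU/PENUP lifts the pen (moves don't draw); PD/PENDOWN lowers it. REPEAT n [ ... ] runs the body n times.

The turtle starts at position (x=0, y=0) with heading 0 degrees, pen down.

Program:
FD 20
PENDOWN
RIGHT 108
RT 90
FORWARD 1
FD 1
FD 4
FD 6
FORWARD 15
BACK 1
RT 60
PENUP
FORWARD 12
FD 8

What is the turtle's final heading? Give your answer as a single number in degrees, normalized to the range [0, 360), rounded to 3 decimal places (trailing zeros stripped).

Answer: 102

Derivation:
Executing turtle program step by step:
Start: pos=(0,0), heading=0, pen down
FD 20: (0,0) -> (20,0) [heading=0, draw]
PD: pen down
RT 108: heading 0 -> 252
RT 90: heading 252 -> 162
FD 1: (20,0) -> (19.049,0.309) [heading=162, draw]
FD 1: (19.049,0.309) -> (18.098,0.618) [heading=162, draw]
FD 4: (18.098,0.618) -> (14.294,1.854) [heading=162, draw]
FD 6: (14.294,1.854) -> (8.587,3.708) [heading=162, draw]
FD 15: (8.587,3.708) -> (-5.679,8.343) [heading=162, draw]
BK 1: (-5.679,8.343) -> (-4.727,8.034) [heading=162, draw]
RT 60: heading 162 -> 102
PU: pen up
FD 12: (-4.727,8.034) -> (-7.222,19.772) [heading=102, move]
FD 8: (-7.222,19.772) -> (-8.886,27.597) [heading=102, move]
Final: pos=(-8.886,27.597), heading=102, 7 segment(s) drawn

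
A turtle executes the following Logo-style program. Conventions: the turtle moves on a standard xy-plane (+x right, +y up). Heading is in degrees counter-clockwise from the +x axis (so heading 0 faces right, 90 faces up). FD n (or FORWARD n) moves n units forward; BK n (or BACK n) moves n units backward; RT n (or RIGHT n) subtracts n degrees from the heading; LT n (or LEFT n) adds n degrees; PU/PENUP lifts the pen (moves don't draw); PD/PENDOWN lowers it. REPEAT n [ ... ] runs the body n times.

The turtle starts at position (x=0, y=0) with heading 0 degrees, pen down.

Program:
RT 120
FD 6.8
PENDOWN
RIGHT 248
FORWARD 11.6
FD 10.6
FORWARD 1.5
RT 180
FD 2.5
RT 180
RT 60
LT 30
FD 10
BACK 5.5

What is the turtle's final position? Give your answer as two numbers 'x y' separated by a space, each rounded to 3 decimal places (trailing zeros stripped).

Answer: 21.14 -11.61

Derivation:
Executing turtle program step by step:
Start: pos=(0,0), heading=0, pen down
RT 120: heading 0 -> 240
FD 6.8: (0,0) -> (-3.4,-5.889) [heading=240, draw]
PD: pen down
RT 248: heading 240 -> 352
FD 11.6: (-3.4,-5.889) -> (8.087,-7.503) [heading=352, draw]
FD 10.6: (8.087,-7.503) -> (18.584,-8.979) [heading=352, draw]
FD 1.5: (18.584,-8.979) -> (20.069,-9.187) [heading=352, draw]
RT 180: heading 352 -> 172
FD 2.5: (20.069,-9.187) -> (17.594,-8.839) [heading=172, draw]
RT 180: heading 172 -> 352
RT 60: heading 352 -> 292
LT 30: heading 292 -> 322
FD 10: (17.594,-8.839) -> (25.474,-14.996) [heading=322, draw]
BK 5.5: (25.474,-14.996) -> (21.14,-11.61) [heading=322, draw]
Final: pos=(21.14,-11.61), heading=322, 7 segment(s) drawn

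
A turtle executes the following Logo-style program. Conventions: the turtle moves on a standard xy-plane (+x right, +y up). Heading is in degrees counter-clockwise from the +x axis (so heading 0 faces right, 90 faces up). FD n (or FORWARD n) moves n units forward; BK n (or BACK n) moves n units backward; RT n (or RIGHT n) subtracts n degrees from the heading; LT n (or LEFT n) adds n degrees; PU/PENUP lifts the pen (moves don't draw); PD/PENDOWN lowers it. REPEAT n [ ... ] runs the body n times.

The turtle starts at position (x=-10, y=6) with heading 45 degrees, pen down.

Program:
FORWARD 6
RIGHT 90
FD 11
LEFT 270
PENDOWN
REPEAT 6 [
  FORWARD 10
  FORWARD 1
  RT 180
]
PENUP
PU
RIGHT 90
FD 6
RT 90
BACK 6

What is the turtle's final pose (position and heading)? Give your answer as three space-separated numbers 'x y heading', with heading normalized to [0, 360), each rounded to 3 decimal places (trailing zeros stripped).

Answer: -6.464 2.464 45

Derivation:
Executing turtle program step by step:
Start: pos=(-10,6), heading=45, pen down
FD 6: (-10,6) -> (-5.757,10.243) [heading=45, draw]
RT 90: heading 45 -> 315
FD 11: (-5.757,10.243) -> (2.021,2.464) [heading=315, draw]
LT 270: heading 315 -> 225
PD: pen down
REPEAT 6 [
  -- iteration 1/6 --
  FD 10: (2.021,2.464) -> (-5.05,-4.607) [heading=225, draw]
  FD 1: (-5.05,-4.607) -> (-5.757,-5.314) [heading=225, draw]
  RT 180: heading 225 -> 45
  -- iteration 2/6 --
  FD 10: (-5.757,-5.314) -> (1.314,1.757) [heading=45, draw]
  FD 1: (1.314,1.757) -> (2.021,2.464) [heading=45, draw]
  RT 180: heading 45 -> 225
  -- iteration 3/6 --
  FD 10: (2.021,2.464) -> (-5.05,-4.607) [heading=225, draw]
  FD 1: (-5.05,-4.607) -> (-5.757,-5.314) [heading=225, draw]
  RT 180: heading 225 -> 45
  -- iteration 4/6 --
  FD 10: (-5.757,-5.314) -> (1.314,1.757) [heading=45, draw]
  FD 1: (1.314,1.757) -> (2.021,2.464) [heading=45, draw]
  RT 180: heading 45 -> 225
  -- iteration 5/6 --
  FD 10: (2.021,2.464) -> (-5.05,-4.607) [heading=225, draw]
  FD 1: (-5.05,-4.607) -> (-5.757,-5.314) [heading=225, draw]
  RT 180: heading 225 -> 45
  -- iteration 6/6 --
  FD 10: (-5.757,-5.314) -> (1.314,1.757) [heading=45, draw]
  FD 1: (1.314,1.757) -> (2.021,2.464) [heading=45, draw]
  RT 180: heading 45 -> 225
]
PU: pen up
PU: pen up
RT 90: heading 225 -> 135
FD 6: (2.021,2.464) -> (-2.222,6.707) [heading=135, move]
RT 90: heading 135 -> 45
BK 6: (-2.222,6.707) -> (-6.464,2.464) [heading=45, move]
Final: pos=(-6.464,2.464), heading=45, 14 segment(s) drawn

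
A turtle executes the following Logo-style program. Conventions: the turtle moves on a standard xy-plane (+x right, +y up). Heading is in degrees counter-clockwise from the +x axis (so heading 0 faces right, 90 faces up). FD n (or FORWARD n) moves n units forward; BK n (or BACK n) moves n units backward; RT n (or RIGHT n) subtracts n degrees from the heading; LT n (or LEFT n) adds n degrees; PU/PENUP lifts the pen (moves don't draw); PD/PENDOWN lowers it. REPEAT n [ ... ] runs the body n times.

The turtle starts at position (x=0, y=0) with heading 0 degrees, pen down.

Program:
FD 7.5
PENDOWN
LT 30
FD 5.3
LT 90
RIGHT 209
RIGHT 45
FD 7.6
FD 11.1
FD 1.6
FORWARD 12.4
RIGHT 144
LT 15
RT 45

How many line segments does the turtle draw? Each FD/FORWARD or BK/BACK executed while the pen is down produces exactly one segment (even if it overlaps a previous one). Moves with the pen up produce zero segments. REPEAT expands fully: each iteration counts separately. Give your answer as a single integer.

Answer: 6

Derivation:
Executing turtle program step by step:
Start: pos=(0,0), heading=0, pen down
FD 7.5: (0,0) -> (7.5,0) [heading=0, draw]
PD: pen down
LT 30: heading 0 -> 30
FD 5.3: (7.5,0) -> (12.09,2.65) [heading=30, draw]
LT 90: heading 30 -> 120
RT 209: heading 120 -> 271
RT 45: heading 271 -> 226
FD 7.6: (12.09,2.65) -> (6.811,-2.817) [heading=226, draw]
FD 11.1: (6.811,-2.817) -> (-0.9,-10.802) [heading=226, draw]
FD 1.6: (-0.9,-10.802) -> (-2.012,-11.953) [heading=226, draw]
FD 12.4: (-2.012,-11.953) -> (-10.625,-20.872) [heading=226, draw]
RT 144: heading 226 -> 82
LT 15: heading 82 -> 97
RT 45: heading 97 -> 52
Final: pos=(-10.625,-20.872), heading=52, 6 segment(s) drawn
Segments drawn: 6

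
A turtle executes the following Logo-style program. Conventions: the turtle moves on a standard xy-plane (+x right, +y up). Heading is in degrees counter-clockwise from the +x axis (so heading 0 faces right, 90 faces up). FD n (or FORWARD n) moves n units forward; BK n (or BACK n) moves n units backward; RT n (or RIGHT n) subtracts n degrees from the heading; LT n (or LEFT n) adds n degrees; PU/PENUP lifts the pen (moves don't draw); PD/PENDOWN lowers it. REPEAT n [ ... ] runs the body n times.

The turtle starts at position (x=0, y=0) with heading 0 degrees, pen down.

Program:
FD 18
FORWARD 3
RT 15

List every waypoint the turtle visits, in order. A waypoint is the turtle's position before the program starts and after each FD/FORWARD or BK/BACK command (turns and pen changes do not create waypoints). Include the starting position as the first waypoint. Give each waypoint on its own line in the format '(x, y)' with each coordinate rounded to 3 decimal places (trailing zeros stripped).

Answer: (0, 0)
(18, 0)
(21, 0)

Derivation:
Executing turtle program step by step:
Start: pos=(0,0), heading=0, pen down
FD 18: (0,0) -> (18,0) [heading=0, draw]
FD 3: (18,0) -> (21,0) [heading=0, draw]
RT 15: heading 0 -> 345
Final: pos=(21,0), heading=345, 2 segment(s) drawn
Waypoints (3 total):
(0, 0)
(18, 0)
(21, 0)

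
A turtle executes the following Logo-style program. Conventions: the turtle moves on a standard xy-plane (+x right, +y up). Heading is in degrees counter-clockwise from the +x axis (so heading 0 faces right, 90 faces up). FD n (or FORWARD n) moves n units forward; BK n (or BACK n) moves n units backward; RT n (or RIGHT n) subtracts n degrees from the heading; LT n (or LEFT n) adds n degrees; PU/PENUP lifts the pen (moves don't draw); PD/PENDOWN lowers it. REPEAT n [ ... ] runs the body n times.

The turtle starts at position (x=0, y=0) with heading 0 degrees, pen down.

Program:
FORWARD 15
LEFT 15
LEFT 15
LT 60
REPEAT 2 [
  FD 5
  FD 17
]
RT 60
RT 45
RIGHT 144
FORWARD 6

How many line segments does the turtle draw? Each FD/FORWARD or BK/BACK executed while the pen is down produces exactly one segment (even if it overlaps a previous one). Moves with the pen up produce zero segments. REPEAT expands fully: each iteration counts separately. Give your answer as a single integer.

Answer: 6

Derivation:
Executing turtle program step by step:
Start: pos=(0,0), heading=0, pen down
FD 15: (0,0) -> (15,0) [heading=0, draw]
LT 15: heading 0 -> 15
LT 15: heading 15 -> 30
LT 60: heading 30 -> 90
REPEAT 2 [
  -- iteration 1/2 --
  FD 5: (15,0) -> (15,5) [heading=90, draw]
  FD 17: (15,5) -> (15,22) [heading=90, draw]
  -- iteration 2/2 --
  FD 5: (15,22) -> (15,27) [heading=90, draw]
  FD 17: (15,27) -> (15,44) [heading=90, draw]
]
RT 60: heading 90 -> 30
RT 45: heading 30 -> 345
RT 144: heading 345 -> 201
FD 6: (15,44) -> (9.399,41.85) [heading=201, draw]
Final: pos=(9.399,41.85), heading=201, 6 segment(s) drawn
Segments drawn: 6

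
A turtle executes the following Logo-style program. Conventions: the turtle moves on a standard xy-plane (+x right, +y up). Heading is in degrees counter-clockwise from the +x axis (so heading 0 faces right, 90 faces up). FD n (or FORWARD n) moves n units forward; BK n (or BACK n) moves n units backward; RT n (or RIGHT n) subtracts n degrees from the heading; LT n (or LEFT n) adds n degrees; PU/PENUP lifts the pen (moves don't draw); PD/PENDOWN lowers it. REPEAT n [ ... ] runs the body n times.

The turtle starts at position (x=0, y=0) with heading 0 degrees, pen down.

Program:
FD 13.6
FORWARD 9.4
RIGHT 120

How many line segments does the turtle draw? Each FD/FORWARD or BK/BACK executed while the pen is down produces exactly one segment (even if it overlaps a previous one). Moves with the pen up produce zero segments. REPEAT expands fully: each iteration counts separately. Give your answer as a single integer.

Answer: 2

Derivation:
Executing turtle program step by step:
Start: pos=(0,0), heading=0, pen down
FD 13.6: (0,0) -> (13.6,0) [heading=0, draw]
FD 9.4: (13.6,0) -> (23,0) [heading=0, draw]
RT 120: heading 0 -> 240
Final: pos=(23,0), heading=240, 2 segment(s) drawn
Segments drawn: 2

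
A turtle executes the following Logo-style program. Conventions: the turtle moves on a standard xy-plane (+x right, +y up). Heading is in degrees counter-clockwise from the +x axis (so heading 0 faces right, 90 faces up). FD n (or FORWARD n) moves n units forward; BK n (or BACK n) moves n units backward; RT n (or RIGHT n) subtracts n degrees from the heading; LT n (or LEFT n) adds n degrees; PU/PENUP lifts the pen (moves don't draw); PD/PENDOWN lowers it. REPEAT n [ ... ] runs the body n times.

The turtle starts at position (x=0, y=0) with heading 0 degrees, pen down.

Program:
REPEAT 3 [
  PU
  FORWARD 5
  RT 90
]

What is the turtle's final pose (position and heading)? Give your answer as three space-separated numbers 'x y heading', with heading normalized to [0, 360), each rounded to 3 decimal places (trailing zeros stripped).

Answer: 0 -5 90

Derivation:
Executing turtle program step by step:
Start: pos=(0,0), heading=0, pen down
REPEAT 3 [
  -- iteration 1/3 --
  PU: pen up
  FD 5: (0,0) -> (5,0) [heading=0, move]
  RT 90: heading 0 -> 270
  -- iteration 2/3 --
  PU: pen up
  FD 5: (5,0) -> (5,-5) [heading=270, move]
  RT 90: heading 270 -> 180
  -- iteration 3/3 --
  PU: pen up
  FD 5: (5,-5) -> (0,-5) [heading=180, move]
  RT 90: heading 180 -> 90
]
Final: pos=(0,-5), heading=90, 0 segment(s) drawn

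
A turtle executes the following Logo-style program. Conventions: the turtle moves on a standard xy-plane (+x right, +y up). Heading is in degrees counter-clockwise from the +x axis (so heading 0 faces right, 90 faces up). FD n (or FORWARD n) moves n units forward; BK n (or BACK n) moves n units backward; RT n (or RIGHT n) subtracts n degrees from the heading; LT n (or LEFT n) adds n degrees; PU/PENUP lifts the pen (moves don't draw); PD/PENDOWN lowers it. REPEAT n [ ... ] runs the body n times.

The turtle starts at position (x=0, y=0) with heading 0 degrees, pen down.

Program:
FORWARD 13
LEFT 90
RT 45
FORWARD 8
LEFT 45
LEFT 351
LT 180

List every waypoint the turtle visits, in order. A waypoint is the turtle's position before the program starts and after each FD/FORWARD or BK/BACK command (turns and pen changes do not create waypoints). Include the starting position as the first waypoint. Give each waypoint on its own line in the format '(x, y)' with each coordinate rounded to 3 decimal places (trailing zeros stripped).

Answer: (0, 0)
(13, 0)
(18.657, 5.657)

Derivation:
Executing turtle program step by step:
Start: pos=(0,0), heading=0, pen down
FD 13: (0,0) -> (13,0) [heading=0, draw]
LT 90: heading 0 -> 90
RT 45: heading 90 -> 45
FD 8: (13,0) -> (18.657,5.657) [heading=45, draw]
LT 45: heading 45 -> 90
LT 351: heading 90 -> 81
LT 180: heading 81 -> 261
Final: pos=(18.657,5.657), heading=261, 2 segment(s) drawn
Waypoints (3 total):
(0, 0)
(13, 0)
(18.657, 5.657)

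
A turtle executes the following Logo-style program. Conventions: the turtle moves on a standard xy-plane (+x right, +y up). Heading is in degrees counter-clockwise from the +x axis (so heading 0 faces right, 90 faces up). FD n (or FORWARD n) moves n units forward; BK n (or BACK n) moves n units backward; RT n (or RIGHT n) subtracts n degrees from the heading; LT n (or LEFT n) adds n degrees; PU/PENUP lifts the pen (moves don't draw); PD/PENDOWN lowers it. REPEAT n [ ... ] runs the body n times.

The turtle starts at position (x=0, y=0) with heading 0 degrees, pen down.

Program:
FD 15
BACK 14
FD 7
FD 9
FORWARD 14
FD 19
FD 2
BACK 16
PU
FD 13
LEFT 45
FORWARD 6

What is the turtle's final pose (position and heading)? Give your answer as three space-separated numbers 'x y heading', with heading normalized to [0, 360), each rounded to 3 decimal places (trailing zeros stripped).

Answer: 53.243 4.243 45

Derivation:
Executing turtle program step by step:
Start: pos=(0,0), heading=0, pen down
FD 15: (0,0) -> (15,0) [heading=0, draw]
BK 14: (15,0) -> (1,0) [heading=0, draw]
FD 7: (1,0) -> (8,0) [heading=0, draw]
FD 9: (8,0) -> (17,0) [heading=0, draw]
FD 14: (17,0) -> (31,0) [heading=0, draw]
FD 19: (31,0) -> (50,0) [heading=0, draw]
FD 2: (50,0) -> (52,0) [heading=0, draw]
BK 16: (52,0) -> (36,0) [heading=0, draw]
PU: pen up
FD 13: (36,0) -> (49,0) [heading=0, move]
LT 45: heading 0 -> 45
FD 6: (49,0) -> (53.243,4.243) [heading=45, move]
Final: pos=(53.243,4.243), heading=45, 8 segment(s) drawn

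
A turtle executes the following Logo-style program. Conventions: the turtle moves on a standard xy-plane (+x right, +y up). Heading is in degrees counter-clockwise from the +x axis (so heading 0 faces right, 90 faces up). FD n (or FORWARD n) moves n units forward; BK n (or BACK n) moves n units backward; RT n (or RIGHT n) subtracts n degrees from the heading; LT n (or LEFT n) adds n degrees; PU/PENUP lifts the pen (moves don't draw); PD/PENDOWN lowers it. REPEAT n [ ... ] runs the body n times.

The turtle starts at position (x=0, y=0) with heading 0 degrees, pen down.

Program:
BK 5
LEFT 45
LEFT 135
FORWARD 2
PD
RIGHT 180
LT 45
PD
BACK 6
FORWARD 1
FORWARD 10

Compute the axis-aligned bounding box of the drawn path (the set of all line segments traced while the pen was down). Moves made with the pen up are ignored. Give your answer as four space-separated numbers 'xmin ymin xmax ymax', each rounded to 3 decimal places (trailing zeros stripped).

Executing turtle program step by step:
Start: pos=(0,0), heading=0, pen down
BK 5: (0,0) -> (-5,0) [heading=0, draw]
LT 45: heading 0 -> 45
LT 135: heading 45 -> 180
FD 2: (-5,0) -> (-7,0) [heading=180, draw]
PD: pen down
RT 180: heading 180 -> 0
LT 45: heading 0 -> 45
PD: pen down
BK 6: (-7,0) -> (-11.243,-4.243) [heading=45, draw]
FD 1: (-11.243,-4.243) -> (-10.536,-3.536) [heading=45, draw]
FD 10: (-10.536,-3.536) -> (-3.464,3.536) [heading=45, draw]
Final: pos=(-3.464,3.536), heading=45, 5 segment(s) drawn

Segment endpoints: x in {-11.243, -10.536, -7, -5, -3.464, 0}, y in {-4.243, -3.536, 0, 0, 3.536}
xmin=-11.243, ymin=-4.243, xmax=0, ymax=3.536

Answer: -11.243 -4.243 0 3.536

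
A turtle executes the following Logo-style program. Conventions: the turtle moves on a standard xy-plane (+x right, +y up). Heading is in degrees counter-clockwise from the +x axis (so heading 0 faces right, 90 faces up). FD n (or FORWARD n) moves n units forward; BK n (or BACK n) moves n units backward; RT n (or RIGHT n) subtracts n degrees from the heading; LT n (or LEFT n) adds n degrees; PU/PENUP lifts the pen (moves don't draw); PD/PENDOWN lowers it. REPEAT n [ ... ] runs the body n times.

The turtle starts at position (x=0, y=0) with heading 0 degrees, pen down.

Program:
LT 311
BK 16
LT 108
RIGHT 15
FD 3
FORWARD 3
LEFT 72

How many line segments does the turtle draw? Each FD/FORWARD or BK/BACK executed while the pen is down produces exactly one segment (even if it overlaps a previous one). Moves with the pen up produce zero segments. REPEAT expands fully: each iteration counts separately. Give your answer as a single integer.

Executing turtle program step by step:
Start: pos=(0,0), heading=0, pen down
LT 311: heading 0 -> 311
BK 16: (0,0) -> (-10.497,12.075) [heading=311, draw]
LT 108: heading 311 -> 59
RT 15: heading 59 -> 44
FD 3: (-10.497,12.075) -> (-8.339,14.159) [heading=44, draw]
FD 3: (-8.339,14.159) -> (-6.181,16.243) [heading=44, draw]
LT 72: heading 44 -> 116
Final: pos=(-6.181,16.243), heading=116, 3 segment(s) drawn
Segments drawn: 3

Answer: 3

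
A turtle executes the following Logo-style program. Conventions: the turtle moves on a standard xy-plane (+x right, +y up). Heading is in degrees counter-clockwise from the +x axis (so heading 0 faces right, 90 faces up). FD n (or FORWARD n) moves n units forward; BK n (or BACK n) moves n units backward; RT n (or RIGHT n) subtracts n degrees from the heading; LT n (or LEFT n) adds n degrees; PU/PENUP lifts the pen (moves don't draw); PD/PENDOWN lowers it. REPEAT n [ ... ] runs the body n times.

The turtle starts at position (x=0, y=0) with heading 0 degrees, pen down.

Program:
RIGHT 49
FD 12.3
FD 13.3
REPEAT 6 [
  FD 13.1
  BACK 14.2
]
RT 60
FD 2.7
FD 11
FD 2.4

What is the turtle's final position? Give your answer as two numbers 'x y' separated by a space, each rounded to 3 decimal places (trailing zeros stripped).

Answer: 7.223 -29.562

Derivation:
Executing turtle program step by step:
Start: pos=(0,0), heading=0, pen down
RT 49: heading 0 -> 311
FD 12.3: (0,0) -> (8.07,-9.283) [heading=311, draw]
FD 13.3: (8.07,-9.283) -> (16.795,-19.321) [heading=311, draw]
REPEAT 6 [
  -- iteration 1/6 --
  FD 13.1: (16.795,-19.321) -> (25.389,-29.207) [heading=311, draw]
  BK 14.2: (25.389,-29.207) -> (16.073,-18.49) [heading=311, draw]
  -- iteration 2/6 --
  FD 13.1: (16.073,-18.49) -> (24.668,-28.377) [heading=311, draw]
  BK 14.2: (24.668,-28.377) -> (15.352,-17.66) [heading=311, draw]
  -- iteration 3/6 --
  FD 13.1: (15.352,-17.66) -> (23.946,-27.547) [heading=311, draw]
  BK 14.2: (23.946,-27.547) -> (14.63,-16.83) [heading=311, draw]
  -- iteration 4/6 --
  FD 13.1: (14.63,-16.83) -> (23.224,-26.717) [heading=311, draw]
  BK 14.2: (23.224,-26.717) -> (13.908,-16) [heading=311, draw]
  -- iteration 5/6 --
  FD 13.1: (13.908,-16) -> (22.503,-25.887) [heading=311, draw]
  BK 14.2: (22.503,-25.887) -> (13.187,-15.17) [heading=311, draw]
  -- iteration 6/6 --
  FD 13.1: (13.187,-15.17) -> (21.781,-25.056) [heading=311, draw]
  BK 14.2: (21.781,-25.056) -> (12.465,-14.339) [heading=311, draw]
]
RT 60: heading 311 -> 251
FD 2.7: (12.465,-14.339) -> (11.586,-16.892) [heading=251, draw]
FD 11: (11.586,-16.892) -> (8.005,-27.293) [heading=251, draw]
FD 2.4: (8.005,-27.293) -> (7.223,-29.562) [heading=251, draw]
Final: pos=(7.223,-29.562), heading=251, 17 segment(s) drawn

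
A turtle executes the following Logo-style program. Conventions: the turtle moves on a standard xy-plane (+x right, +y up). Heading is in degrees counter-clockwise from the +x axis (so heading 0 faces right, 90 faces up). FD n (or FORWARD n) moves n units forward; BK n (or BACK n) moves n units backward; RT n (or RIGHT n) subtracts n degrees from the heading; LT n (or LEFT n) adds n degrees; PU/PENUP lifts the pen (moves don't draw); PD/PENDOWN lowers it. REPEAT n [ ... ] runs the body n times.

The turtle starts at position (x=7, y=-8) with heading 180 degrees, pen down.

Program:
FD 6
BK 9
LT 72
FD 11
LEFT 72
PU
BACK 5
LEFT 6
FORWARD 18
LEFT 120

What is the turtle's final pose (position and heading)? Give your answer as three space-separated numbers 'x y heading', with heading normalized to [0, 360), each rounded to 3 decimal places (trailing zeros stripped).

Answer: 18.144 -24.523 90

Derivation:
Executing turtle program step by step:
Start: pos=(7,-8), heading=180, pen down
FD 6: (7,-8) -> (1,-8) [heading=180, draw]
BK 9: (1,-8) -> (10,-8) [heading=180, draw]
LT 72: heading 180 -> 252
FD 11: (10,-8) -> (6.601,-18.462) [heading=252, draw]
LT 72: heading 252 -> 324
PU: pen up
BK 5: (6.601,-18.462) -> (2.556,-15.523) [heading=324, move]
LT 6: heading 324 -> 330
FD 18: (2.556,-15.523) -> (18.144,-24.523) [heading=330, move]
LT 120: heading 330 -> 90
Final: pos=(18.144,-24.523), heading=90, 3 segment(s) drawn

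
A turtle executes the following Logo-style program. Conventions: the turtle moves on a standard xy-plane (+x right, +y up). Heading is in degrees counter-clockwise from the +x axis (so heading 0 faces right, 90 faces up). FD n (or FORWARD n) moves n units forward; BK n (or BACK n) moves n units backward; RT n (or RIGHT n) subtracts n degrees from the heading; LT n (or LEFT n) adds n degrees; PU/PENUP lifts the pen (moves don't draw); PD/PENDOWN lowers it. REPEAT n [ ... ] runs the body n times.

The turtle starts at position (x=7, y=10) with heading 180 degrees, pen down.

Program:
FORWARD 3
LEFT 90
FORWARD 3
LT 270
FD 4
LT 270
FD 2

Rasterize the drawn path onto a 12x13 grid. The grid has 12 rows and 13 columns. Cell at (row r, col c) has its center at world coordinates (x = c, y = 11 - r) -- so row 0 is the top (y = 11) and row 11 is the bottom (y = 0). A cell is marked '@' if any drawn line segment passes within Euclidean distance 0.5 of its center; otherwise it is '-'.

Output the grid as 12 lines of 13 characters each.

Answer: -------------
----@@@@-----
@---@--------
@---@--------
@@@@@--------
-------------
-------------
-------------
-------------
-------------
-------------
-------------

Derivation:
Segment 0: (7,10) -> (4,10)
Segment 1: (4,10) -> (4,7)
Segment 2: (4,7) -> (-0,7)
Segment 3: (-0,7) -> (0,9)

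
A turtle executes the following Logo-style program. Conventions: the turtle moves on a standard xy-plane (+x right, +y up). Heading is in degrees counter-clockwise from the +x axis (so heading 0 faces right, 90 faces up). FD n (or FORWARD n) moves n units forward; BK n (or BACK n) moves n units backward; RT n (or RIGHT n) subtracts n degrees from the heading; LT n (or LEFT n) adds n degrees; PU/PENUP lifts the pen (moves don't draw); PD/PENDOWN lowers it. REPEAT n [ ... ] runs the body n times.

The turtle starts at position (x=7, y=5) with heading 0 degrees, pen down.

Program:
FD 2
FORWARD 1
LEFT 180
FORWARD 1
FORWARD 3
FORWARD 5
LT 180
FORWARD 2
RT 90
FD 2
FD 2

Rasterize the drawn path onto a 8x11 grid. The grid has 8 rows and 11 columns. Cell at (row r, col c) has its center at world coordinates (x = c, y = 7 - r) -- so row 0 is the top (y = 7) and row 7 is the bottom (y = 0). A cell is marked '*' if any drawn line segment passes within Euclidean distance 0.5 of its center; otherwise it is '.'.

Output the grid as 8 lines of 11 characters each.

Answer: ...........
...........
.**********
...*.......
...*.......
...*.......
...*.......
...........

Derivation:
Segment 0: (7,5) -> (9,5)
Segment 1: (9,5) -> (10,5)
Segment 2: (10,5) -> (9,5)
Segment 3: (9,5) -> (6,5)
Segment 4: (6,5) -> (1,5)
Segment 5: (1,5) -> (3,5)
Segment 6: (3,5) -> (3,3)
Segment 7: (3,3) -> (3,1)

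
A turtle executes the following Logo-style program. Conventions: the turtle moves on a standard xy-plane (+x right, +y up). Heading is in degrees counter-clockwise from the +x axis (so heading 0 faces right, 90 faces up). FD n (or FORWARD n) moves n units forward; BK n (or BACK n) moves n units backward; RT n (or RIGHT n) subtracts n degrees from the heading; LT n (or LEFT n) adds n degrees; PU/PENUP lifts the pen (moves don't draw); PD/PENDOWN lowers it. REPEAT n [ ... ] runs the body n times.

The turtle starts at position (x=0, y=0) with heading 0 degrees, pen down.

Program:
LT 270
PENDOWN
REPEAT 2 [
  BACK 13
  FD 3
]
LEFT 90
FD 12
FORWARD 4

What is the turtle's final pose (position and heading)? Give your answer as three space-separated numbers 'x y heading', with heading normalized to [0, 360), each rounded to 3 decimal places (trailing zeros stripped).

Executing turtle program step by step:
Start: pos=(0,0), heading=0, pen down
LT 270: heading 0 -> 270
PD: pen down
REPEAT 2 [
  -- iteration 1/2 --
  BK 13: (0,0) -> (0,13) [heading=270, draw]
  FD 3: (0,13) -> (0,10) [heading=270, draw]
  -- iteration 2/2 --
  BK 13: (0,10) -> (0,23) [heading=270, draw]
  FD 3: (0,23) -> (0,20) [heading=270, draw]
]
LT 90: heading 270 -> 0
FD 12: (0,20) -> (12,20) [heading=0, draw]
FD 4: (12,20) -> (16,20) [heading=0, draw]
Final: pos=(16,20), heading=0, 6 segment(s) drawn

Answer: 16 20 0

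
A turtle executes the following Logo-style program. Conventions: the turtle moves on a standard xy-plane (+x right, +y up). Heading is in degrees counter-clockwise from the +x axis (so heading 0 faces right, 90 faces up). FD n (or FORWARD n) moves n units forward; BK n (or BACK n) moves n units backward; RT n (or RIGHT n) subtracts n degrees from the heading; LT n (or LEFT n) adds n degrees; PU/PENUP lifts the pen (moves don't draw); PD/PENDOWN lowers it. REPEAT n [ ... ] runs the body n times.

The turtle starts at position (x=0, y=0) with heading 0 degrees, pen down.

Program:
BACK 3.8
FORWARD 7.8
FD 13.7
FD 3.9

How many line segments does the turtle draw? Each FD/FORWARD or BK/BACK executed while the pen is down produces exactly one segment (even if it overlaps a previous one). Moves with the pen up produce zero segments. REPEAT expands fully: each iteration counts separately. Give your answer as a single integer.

Answer: 4

Derivation:
Executing turtle program step by step:
Start: pos=(0,0), heading=0, pen down
BK 3.8: (0,0) -> (-3.8,0) [heading=0, draw]
FD 7.8: (-3.8,0) -> (4,0) [heading=0, draw]
FD 13.7: (4,0) -> (17.7,0) [heading=0, draw]
FD 3.9: (17.7,0) -> (21.6,0) [heading=0, draw]
Final: pos=(21.6,0), heading=0, 4 segment(s) drawn
Segments drawn: 4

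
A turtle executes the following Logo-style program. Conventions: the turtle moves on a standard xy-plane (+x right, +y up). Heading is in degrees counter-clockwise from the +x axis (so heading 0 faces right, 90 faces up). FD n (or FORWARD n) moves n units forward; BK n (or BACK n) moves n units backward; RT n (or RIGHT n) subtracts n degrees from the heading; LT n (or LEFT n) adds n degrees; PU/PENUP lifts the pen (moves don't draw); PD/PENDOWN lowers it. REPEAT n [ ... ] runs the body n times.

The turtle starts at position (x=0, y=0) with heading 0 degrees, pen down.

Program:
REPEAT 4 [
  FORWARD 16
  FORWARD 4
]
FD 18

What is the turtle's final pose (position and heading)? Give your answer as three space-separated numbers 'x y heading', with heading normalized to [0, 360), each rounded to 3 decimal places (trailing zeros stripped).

Answer: 98 0 0

Derivation:
Executing turtle program step by step:
Start: pos=(0,0), heading=0, pen down
REPEAT 4 [
  -- iteration 1/4 --
  FD 16: (0,0) -> (16,0) [heading=0, draw]
  FD 4: (16,0) -> (20,0) [heading=0, draw]
  -- iteration 2/4 --
  FD 16: (20,0) -> (36,0) [heading=0, draw]
  FD 4: (36,0) -> (40,0) [heading=0, draw]
  -- iteration 3/4 --
  FD 16: (40,0) -> (56,0) [heading=0, draw]
  FD 4: (56,0) -> (60,0) [heading=0, draw]
  -- iteration 4/4 --
  FD 16: (60,0) -> (76,0) [heading=0, draw]
  FD 4: (76,0) -> (80,0) [heading=0, draw]
]
FD 18: (80,0) -> (98,0) [heading=0, draw]
Final: pos=(98,0), heading=0, 9 segment(s) drawn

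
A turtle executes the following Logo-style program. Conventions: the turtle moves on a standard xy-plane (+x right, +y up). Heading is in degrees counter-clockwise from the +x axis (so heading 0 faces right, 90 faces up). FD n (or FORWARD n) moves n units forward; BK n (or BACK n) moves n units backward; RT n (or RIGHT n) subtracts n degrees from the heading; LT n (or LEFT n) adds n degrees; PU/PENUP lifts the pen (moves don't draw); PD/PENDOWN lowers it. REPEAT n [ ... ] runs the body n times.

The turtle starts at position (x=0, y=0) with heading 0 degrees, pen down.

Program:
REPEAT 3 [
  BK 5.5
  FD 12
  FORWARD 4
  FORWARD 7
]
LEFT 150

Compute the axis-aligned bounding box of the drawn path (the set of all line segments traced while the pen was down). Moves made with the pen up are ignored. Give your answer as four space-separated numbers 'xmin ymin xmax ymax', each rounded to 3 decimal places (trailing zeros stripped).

Executing turtle program step by step:
Start: pos=(0,0), heading=0, pen down
REPEAT 3 [
  -- iteration 1/3 --
  BK 5.5: (0,0) -> (-5.5,0) [heading=0, draw]
  FD 12: (-5.5,0) -> (6.5,0) [heading=0, draw]
  FD 4: (6.5,0) -> (10.5,0) [heading=0, draw]
  FD 7: (10.5,0) -> (17.5,0) [heading=0, draw]
  -- iteration 2/3 --
  BK 5.5: (17.5,0) -> (12,0) [heading=0, draw]
  FD 12: (12,0) -> (24,0) [heading=0, draw]
  FD 4: (24,0) -> (28,0) [heading=0, draw]
  FD 7: (28,0) -> (35,0) [heading=0, draw]
  -- iteration 3/3 --
  BK 5.5: (35,0) -> (29.5,0) [heading=0, draw]
  FD 12: (29.5,0) -> (41.5,0) [heading=0, draw]
  FD 4: (41.5,0) -> (45.5,0) [heading=0, draw]
  FD 7: (45.5,0) -> (52.5,0) [heading=0, draw]
]
LT 150: heading 0 -> 150
Final: pos=(52.5,0), heading=150, 12 segment(s) drawn

Segment endpoints: x in {-5.5, 0, 6.5, 10.5, 12, 17.5, 24, 28, 29.5, 35, 41.5, 45.5, 52.5}, y in {0}
xmin=-5.5, ymin=0, xmax=52.5, ymax=0

Answer: -5.5 0 52.5 0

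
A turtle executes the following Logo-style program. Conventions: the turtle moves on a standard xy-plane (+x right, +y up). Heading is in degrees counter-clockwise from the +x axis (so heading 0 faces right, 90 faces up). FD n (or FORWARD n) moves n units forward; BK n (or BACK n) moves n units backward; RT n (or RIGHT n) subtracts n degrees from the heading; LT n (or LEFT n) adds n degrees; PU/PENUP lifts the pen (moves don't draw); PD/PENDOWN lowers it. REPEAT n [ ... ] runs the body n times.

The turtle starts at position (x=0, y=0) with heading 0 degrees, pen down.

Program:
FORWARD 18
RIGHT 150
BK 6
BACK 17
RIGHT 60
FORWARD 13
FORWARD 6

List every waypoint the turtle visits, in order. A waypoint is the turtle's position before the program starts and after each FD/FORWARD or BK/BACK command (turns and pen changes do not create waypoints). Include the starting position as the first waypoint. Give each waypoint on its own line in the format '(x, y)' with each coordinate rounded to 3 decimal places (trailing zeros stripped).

Executing turtle program step by step:
Start: pos=(0,0), heading=0, pen down
FD 18: (0,0) -> (18,0) [heading=0, draw]
RT 150: heading 0 -> 210
BK 6: (18,0) -> (23.196,3) [heading=210, draw]
BK 17: (23.196,3) -> (37.919,11.5) [heading=210, draw]
RT 60: heading 210 -> 150
FD 13: (37.919,11.5) -> (26.66,18) [heading=150, draw]
FD 6: (26.66,18) -> (21.464,21) [heading=150, draw]
Final: pos=(21.464,21), heading=150, 5 segment(s) drawn
Waypoints (6 total):
(0, 0)
(18, 0)
(23.196, 3)
(37.919, 11.5)
(26.66, 18)
(21.464, 21)

Answer: (0, 0)
(18, 0)
(23.196, 3)
(37.919, 11.5)
(26.66, 18)
(21.464, 21)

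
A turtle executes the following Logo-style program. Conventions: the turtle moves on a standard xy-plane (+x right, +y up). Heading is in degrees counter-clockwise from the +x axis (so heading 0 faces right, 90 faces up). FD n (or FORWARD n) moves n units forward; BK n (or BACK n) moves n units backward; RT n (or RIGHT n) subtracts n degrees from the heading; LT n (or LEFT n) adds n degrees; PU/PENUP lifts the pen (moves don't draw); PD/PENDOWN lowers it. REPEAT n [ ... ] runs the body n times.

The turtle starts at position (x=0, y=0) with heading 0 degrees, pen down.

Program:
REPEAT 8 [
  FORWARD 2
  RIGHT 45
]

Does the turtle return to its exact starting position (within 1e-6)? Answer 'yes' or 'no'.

Executing turtle program step by step:
Start: pos=(0,0), heading=0, pen down
REPEAT 8 [
  -- iteration 1/8 --
  FD 2: (0,0) -> (2,0) [heading=0, draw]
  RT 45: heading 0 -> 315
  -- iteration 2/8 --
  FD 2: (2,0) -> (3.414,-1.414) [heading=315, draw]
  RT 45: heading 315 -> 270
  -- iteration 3/8 --
  FD 2: (3.414,-1.414) -> (3.414,-3.414) [heading=270, draw]
  RT 45: heading 270 -> 225
  -- iteration 4/8 --
  FD 2: (3.414,-3.414) -> (2,-4.828) [heading=225, draw]
  RT 45: heading 225 -> 180
  -- iteration 5/8 --
  FD 2: (2,-4.828) -> (0,-4.828) [heading=180, draw]
  RT 45: heading 180 -> 135
  -- iteration 6/8 --
  FD 2: (0,-4.828) -> (-1.414,-3.414) [heading=135, draw]
  RT 45: heading 135 -> 90
  -- iteration 7/8 --
  FD 2: (-1.414,-3.414) -> (-1.414,-1.414) [heading=90, draw]
  RT 45: heading 90 -> 45
  -- iteration 8/8 --
  FD 2: (-1.414,-1.414) -> (0,0) [heading=45, draw]
  RT 45: heading 45 -> 0
]
Final: pos=(0,0), heading=0, 8 segment(s) drawn

Start position: (0, 0)
Final position: (0, 0)
Distance = 0; < 1e-6 -> CLOSED

Answer: yes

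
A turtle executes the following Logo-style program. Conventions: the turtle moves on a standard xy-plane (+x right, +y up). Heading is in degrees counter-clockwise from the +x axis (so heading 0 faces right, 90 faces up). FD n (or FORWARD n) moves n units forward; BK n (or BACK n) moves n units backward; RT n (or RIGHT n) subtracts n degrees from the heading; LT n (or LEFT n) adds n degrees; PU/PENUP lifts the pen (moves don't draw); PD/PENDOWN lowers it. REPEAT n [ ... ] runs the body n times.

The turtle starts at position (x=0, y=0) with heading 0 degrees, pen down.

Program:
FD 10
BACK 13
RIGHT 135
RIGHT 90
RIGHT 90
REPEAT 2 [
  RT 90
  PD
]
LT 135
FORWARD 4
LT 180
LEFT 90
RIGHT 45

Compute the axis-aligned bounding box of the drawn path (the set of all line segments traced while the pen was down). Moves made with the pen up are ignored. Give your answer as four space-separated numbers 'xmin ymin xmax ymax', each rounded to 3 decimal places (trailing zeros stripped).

Answer: -3 0 10 0

Derivation:
Executing turtle program step by step:
Start: pos=(0,0), heading=0, pen down
FD 10: (0,0) -> (10,0) [heading=0, draw]
BK 13: (10,0) -> (-3,0) [heading=0, draw]
RT 135: heading 0 -> 225
RT 90: heading 225 -> 135
RT 90: heading 135 -> 45
REPEAT 2 [
  -- iteration 1/2 --
  RT 90: heading 45 -> 315
  PD: pen down
  -- iteration 2/2 --
  RT 90: heading 315 -> 225
  PD: pen down
]
LT 135: heading 225 -> 0
FD 4: (-3,0) -> (1,0) [heading=0, draw]
LT 180: heading 0 -> 180
LT 90: heading 180 -> 270
RT 45: heading 270 -> 225
Final: pos=(1,0), heading=225, 3 segment(s) drawn

Segment endpoints: x in {-3, 0, 1, 10}, y in {0, 0}
xmin=-3, ymin=0, xmax=10, ymax=0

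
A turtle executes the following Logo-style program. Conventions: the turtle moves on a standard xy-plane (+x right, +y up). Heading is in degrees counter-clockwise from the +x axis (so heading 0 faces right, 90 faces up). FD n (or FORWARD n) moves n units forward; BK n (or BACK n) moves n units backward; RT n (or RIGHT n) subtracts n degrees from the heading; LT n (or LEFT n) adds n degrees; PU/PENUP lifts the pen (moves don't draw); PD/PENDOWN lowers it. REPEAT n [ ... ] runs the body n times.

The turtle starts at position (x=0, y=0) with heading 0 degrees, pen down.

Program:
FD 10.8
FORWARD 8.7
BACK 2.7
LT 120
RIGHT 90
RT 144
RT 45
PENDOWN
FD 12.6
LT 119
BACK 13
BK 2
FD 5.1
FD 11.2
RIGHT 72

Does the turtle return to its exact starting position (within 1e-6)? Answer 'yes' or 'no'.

Executing turtle program step by step:
Start: pos=(0,0), heading=0, pen down
FD 10.8: (0,0) -> (10.8,0) [heading=0, draw]
FD 8.7: (10.8,0) -> (19.5,0) [heading=0, draw]
BK 2.7: (19.5,0) -> (16.8,0) [heading=0, draw]
LT 120: heading 0 -> 120
RT 90: heading 120 -> 30
RT 144: heading 30 -> 246
RT 45: heading 246 -> 201
PD: pen down
FD 12.6: (16.8,0) -> (5.037,-4.515) [heading=201, draw]
LT 119: heading 201 -> 320
BK 13: (5.037,-4.515) -> (-4.922,3.841) [heading=320, draw]
BK 2: (-4.922,3.841) -> (-6.454,5.126) [heading=320, draw]
FD 5.1: (-6.454,5.126) -> (-2.547,1.848) [heading=320, draw]
FD 11.2: (-2.547,1.848) -> (6.033,-5.351) [heading=320, draw]
RT 72: heading 320 -> 248
Final: pos=(6.033,-5.351), heading=248, 8 segment(s) drawn

Start position: (0, 0)
Final position: (6.033, -5.351)
Distance = 8.064; >= 1e-6 -> NOT closed

Answer: no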